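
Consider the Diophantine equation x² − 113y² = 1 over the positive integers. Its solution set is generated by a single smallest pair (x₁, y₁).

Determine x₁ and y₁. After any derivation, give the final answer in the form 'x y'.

1204353 113296

√113 → a₀=10, period (1,1,1,2,2,1,1,1,20); ℓ=9 odd so k=17
i=0: a=10 ⇒ p=10, q=1
i=1: a=1 ⇒ p=11, q=1
…
i=3: a=1 ⇒ p=32, q=3
…
i=6: a=1 ⇒ p=287, q=27
i=7: a=1 ⇒ p=489, q=46
i=8: a=1 ⇒ p=776, q=73
i=9: a=20 ⇒ p=16009, q=1506
i=10: a=1 ⇒ p=16785, q=1579
i=11: a=1 ⇒ p=32794, q=3085
…
i=16: a=1 ⇒ p=758918, q=71393
i=17: a=1 ⇒ p=1204353, q=113296
→ (1204353, 113296).  Check: 1204353²=1450466148609, 113·113296²=1450466148608, difference 1.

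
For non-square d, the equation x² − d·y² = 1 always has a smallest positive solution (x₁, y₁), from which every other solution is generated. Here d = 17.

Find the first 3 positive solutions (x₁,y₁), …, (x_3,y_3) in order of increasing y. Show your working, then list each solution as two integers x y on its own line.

33 8
2177 528
143649 34840

√17 → a₀=4, period (8); ℓ=1 odd so k=1
step 0: (4, 1)  from 4·(1,0) + (0,1)
step 1: (33, 8)  from 8·(4,1) + (1,0)
→ (33, 8).  Check: 33²=1089, 17·8²=1088, difference 1.
(33+8√17)^2 = 2177 + 528√17
(33+8√17)^3 = 143649 + 34840√17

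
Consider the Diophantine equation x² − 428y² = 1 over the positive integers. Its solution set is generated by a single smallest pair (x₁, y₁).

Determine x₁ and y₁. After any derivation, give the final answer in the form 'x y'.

1850887 89466

[20; 1,2,4,1,5,10,5,1,4,2,1,40] for √428; ℓ=12 ⇒ convergent index 11
k=0  a_k=20  p_k/q_k = 20/1
k=1  a_k=1  p_k/q_k = 21/1
…
k=4  a_k=1  p_k/q_k = 331/16
k=5  a_k=5  p_k/q_k = 1924/93
k=6  a_k=10  p_k/q_k = 19571/946
k=7  a_k=5  p_k/q_k = 99779/4823
…
k=9  a_k=4  p_k/q_k = 577179/27899
k=10  a_k=2  p_k/q_k = 1273708/61567
k=11  a_k=1  p_k/q_k = 1850887/89466
fundamental: x₁=1850887, y₁=89466  (since 3425782686769 − 428·8004165156 = 1)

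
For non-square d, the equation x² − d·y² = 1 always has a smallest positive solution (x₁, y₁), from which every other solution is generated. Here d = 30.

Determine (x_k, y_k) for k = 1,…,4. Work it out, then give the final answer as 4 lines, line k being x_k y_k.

√30 → a₀=5, period (2,10); ℓ=2 even so k=1
i=0: a=5 ⇒ p=5, q=1
i=1: a=2 ⇒ p=11, q=2
fundamental: x₁=11, y₁=2  (since 121 − 30·4 = 1)
(11+2√30)^2 = 241 + 44√30
(11+2√30)^3 = 5291 + 966√30
(11+2√30)^4 = 116161 + 21208√30

11 2
241 44
5291 966
116161 21208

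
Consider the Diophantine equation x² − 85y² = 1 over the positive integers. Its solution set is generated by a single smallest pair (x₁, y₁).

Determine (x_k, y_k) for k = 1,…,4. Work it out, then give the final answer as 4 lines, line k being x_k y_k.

285769 30996
163327842721 17715391848
93348068572789129 10125019625991228
53351968415791425367681 5786833466982059076816

d=85: √d = [9; 4,1,1,4,18] (ℓ=5, odd), read p_9/q_9
step 0: (9, 1)  from 9·(1,0) + (0,1)
step 1: (37, 4)  from 4·(9,1) + (1,0)
…
step 3: (83, 9)  from 1·(46,5) + (37,4)
…
step 7: (34813, 3776)  from 1·(27926,3029) + (6887,747)
step 8: (62739, 6805)  from 1·(34813,3776) + (27926,3029)
step 9: (285769, 30996)  from 4·(62739,6805) + (34813,3776)
fundamental: x₁=285769, y₁=30996  (since 81663921361 − 85·960752016 = 1)
(x_2, y_2) = (285769·285769 + 85·30996·30996, 285769·30996 + 30996·285769) = (163327842721, 17715391848)
(x_3, y_3) = (285769·163327842721 + 85·30996·17715391848, 285769·17715391848 + 30996·163327842721) = (93348068572789129, 10125019625991228)
(x_4, y_4) = (285769·93348068572789129 + 85·30996·10125019625991228, 285769·10125019625991228 + 30996·93348068572789129) = (53351968415791425367681, 5786833466982059076816)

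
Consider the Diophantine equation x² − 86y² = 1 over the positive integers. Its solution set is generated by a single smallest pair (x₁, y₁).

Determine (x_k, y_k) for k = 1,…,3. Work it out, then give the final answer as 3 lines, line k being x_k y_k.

d=86: √d = [9; 3,1,1,1,8,1,1,1,3,18] (ℓ=10, even), read p_9/q_9
i=0: a=9 ⇒ p=9, q=1
…
i=4: a=1 ⇒ p=102, q=11
i=5: a=8 ⇒ p=881, q=95
i=6: a=1 ⇒ p=983, q=106
i=7: a=1 ⇒ p=1864, q=201
i=8: a=1 ⇒ p=2847, q=307
i=9: a=3 ⇒ p=10405, q=1122
fundamental: x₁=10405, y₁=1122  (since 108264025 − 86·1258884 = 1)
n=2: (10405,1122)∘(10405,1122) = (10405·10405+86·1122·1122, 10405·1122+1122·10405) = (216528049,23348820)
n=3: (216528049,23348820)∘(10405,1122) = (10405·216528049+86·1122·23348820, 10405·23348820+1122·216528049) = (4505948689285,485888943078)

10405 1122
216528049 23348820
4505948689285 485888943078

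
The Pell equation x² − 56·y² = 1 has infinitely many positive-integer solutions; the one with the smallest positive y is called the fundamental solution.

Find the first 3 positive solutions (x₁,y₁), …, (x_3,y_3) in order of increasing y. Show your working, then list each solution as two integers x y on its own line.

15 2
449 60
13455 1798

[7; 2,14] for √56; ℓ=2 ⇒ convergent index 1
step 0: (7, 1)  from 7·(1,0) + (0,1)
step 1: (15, 2)  from 2·(7,1) + (1,0)
(x₁, y₁) = (15, 2);  15² − 56·2² = 1 ✓
(15+2√56)^2 = 449 + 60√56
(15+2√56)^3 = 13455 + 1798√56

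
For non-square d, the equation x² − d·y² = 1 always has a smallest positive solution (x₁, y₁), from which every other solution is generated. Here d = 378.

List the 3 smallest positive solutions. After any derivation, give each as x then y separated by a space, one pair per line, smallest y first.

8749 450
153090001 7874100
2678768828749 137781001350

√378 → a₀=19, period (2,3,1,4,1,3,2,38); ℓ=8 even so k=7
i=0: a=19 ⇒ p=19, q=1
i=1: a=2 ⇒ p=39, q=2
i=2: a=3 ⇒ p=136, q=7
i=3: a=1 ⇒ p=175, q=9
…
i=5: a=1 ⇒ p=1011, q=52
i=6: a=3 ⇒ p=3869, q=199
i=7: a=2 ⇒ p=8749, q=450
(x₁, y₁) = (8749, 450);  8749² − 378·450² = 1 ✓
k=2:  x_2 = 8749·8749+378·450·450 = 153090001,  y_2 = 8749·450+450·8749 = 7874100
k=3:  x_3 = 8749·153090001+378·450·7874100 = 2678768828749,  y_3 = 8749·7874100+450·153090001 = 137781001350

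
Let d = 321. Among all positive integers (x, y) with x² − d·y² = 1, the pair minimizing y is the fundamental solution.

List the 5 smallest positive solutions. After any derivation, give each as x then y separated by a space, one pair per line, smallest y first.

215 12
92449 5160
39752855 2218788
17093635201 954073680
7350223383575 410249463612

√321 = [17; 1,10,1,34, …], period ℓ=4 (even) → k=3
k=0  a_k=17  p_k/q_k = 17/1
…
k=2  a_k=10  p_k/q_k = 197/11
k=3  a_k=1  p_k/q_k = 215/12
fundamental: x₁=215, y₁=12  (since 46225 − 321·144 = 1)
n=2: (215,12)∘(215,12) = (215·215+321·12·12, 215·12+12·215) = (92449,5160)
n=3: (92449,5160)∘(215,12) = (215·92449+321·12·5160, 215·5160+12·92449) = (39752855,2218788)
n=4: (39752855,2218788)∘(215,12) = (215·39752855+321·12·2218788, 215·2218788+12·39752855) = (17093635201,954073680)
n=5: (17093635201,954073680)∘(215,12) = (215·17093635201+321·12·954073680, 215·954073680+12·17093635201) = (7350223383575,410249463612)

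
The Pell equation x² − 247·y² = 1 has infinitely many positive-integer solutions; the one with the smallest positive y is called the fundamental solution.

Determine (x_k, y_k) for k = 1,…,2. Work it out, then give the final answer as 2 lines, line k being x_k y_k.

d=247: √d = [15; 1,2,1,1,9,1,9,1,1,2,1,30] (ℓ=12, even), read p_11/q_11
i=0: a=15 ⇒ p=15, q=1
i=1: a=1 ⇒ p=16, q=1
…
i=3: a=1 ⇒ p=63, q=4
…
i=7: a=9 ⇒ p=11520, q=733
…
i=9: a=1 ⇒ p=24203, q=1540
i=10: a=2 ⇒ p=61089, q=3887
i=11: a=1 ⇒ p=85292, q=5427
(x₁, y₁) = (85292, 5427);  85292² − 247·5427² = 1 ✓
n=2: (85292,5427)∘(85292,5427) = (85292·85292+247·5427·5427, 85292·5427+5427·85292) = (14549450527,925759368)

85292 5427
14549450527 925759368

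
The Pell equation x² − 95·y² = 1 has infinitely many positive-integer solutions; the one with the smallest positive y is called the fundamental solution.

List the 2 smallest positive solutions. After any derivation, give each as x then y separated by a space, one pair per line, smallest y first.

√95 = [9; 1,2,1,18, …], period ℓ=4 (even) → k=3
i=0: a=9 ⇒ p=9, q=1
i=1: a=1 ⇒ p=10, q=1
i=2: a=2 ⇒ p=29, q=3
i=3: a=1 ⇒ p=39, q=4
→ (39, 4).  Check: 39²=1521, 95·4²=1520, difference 1.
(x_2, y_2) = (39·39 + 95·4·4, 39·4 + 4·39) = (3041, 312)

39 4
3041 312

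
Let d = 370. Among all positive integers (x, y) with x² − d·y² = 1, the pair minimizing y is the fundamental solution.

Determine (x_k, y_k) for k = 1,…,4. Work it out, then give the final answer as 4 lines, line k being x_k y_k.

213859 11118
91471343761 4755368724
39123940210553539 2033956799880714
16734013458886067250241 869959934526623861928

[19; 4,4,38] for √370; ℓ=3 ⇒ convergent index 5
k=0  a_k=19  p_k/q_k = 19/1
…
k=2  a_k=4  p_k/q_k = 327/17
…
k=4  a_k=4  p_k/q_k = 50339/2617
k=5  a_k=4  p_k/q_k = 213859/11118
(x₁, y₁) = (213859, 11118);  213859² − 370·11118² = 1 ✓
(x_2, y_2) = (213859·213859 + 370·11118·11118, 213859·11118 + 11118·213859) = (91471343761, 4755368724)
(x_3, y_3) = (213859·91471343761 + 370·11118·4755368724, 213859·4755368724 + 11118·91471343761) = (39123940210553539, 2033956799880714)
(x_4, y_4) = (213859·39123940210553539 + 370·11118·2033956799880714, 213859·2033956799880714 + 11118·39123940210553539) = (16734013458886067250241, 869959934526623861928)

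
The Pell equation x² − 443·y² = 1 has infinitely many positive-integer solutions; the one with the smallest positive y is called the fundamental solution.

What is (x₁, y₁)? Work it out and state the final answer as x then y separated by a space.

442 21

d=443: √d = [21; 21,42] (ℓ=2, even), read p_1/q_1
k=0  a_k=21  p_k/q_k = 21/1
k=1  a_k=21  p_k/q_k = 442/21
(x₁, y₁) = (442, 21);  442² − 443·21² = 1 ✓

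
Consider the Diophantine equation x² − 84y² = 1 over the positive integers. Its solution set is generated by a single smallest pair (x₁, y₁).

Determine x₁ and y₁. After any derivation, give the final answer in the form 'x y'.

√84 → a₀=9, period (6,18); ℓ=2 even so k=1
a_0=9:  p_0=9·1+0=9,  q_0=9·0+1=1
a_1=6:  p_1=6·9+1=55,  q_1=6·1+0=6
→ (55, 6).  Check: 55²=3025, 84·6²=3024, difference 1.

55 6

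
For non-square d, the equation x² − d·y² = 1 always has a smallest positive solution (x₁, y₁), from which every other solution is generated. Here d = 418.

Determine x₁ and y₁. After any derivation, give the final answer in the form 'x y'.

d=418: √d = [20; 2,4,20,4,2,40] (ℓ=6, even), read p_5/q_5
a_0=20:  p_0=20·1+0=20,  q_0=20·0+1=1
a_1=2:  p_1=2·20+1=41,  q_1=2·1+0=2
a_2=4:  p_2=4·41+20=184,  q_2=4·2+1=9
a_3=20:  p_3=20·184+41=3721,  q_3=20·9+2=182
a_4=4:  p_4=4·3721+184=15068,  q_4=4·182+9=737
a_5=2:  p_5=2·15068+3721=33857,  q_5=2·737+182=1656
(x₁, y₁) = (33857, 1656);  33857² − 418·1656² = 1 ✓

33857 1656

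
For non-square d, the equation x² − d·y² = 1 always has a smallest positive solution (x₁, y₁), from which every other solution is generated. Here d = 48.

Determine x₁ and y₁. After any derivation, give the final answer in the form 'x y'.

√48 → a₀=6, period (1,12); ℓ=2 even so k=1
i=0: a=6 ⇒ p=6, q=1
i=1: a=1 ⇒ p=7, q=1
fundamental: x₁=7, y₁=1  (since 49 − 48·1 = 1)

7 1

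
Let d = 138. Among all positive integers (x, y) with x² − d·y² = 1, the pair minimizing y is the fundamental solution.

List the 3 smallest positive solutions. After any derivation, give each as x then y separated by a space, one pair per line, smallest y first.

√138 = [11; 1,2,1,22, …], period ℓ=4 (even) → k=3
step 0: (11, 1)  from 11·(1,0) + (0,1)
step 1: (12, 1)  from 1·(11,1) + (1,0)
step 2: (35, 3)  from 2·(12,1) + (11,1)
step 3: (47, 4)  from 1·(35,3) + (12,1)
(x₁, y₁) = (47, 4);  47² − 138·4² = 1 ✓
(47+4√138)^2 = 4417 + 376√138
(47+4√138)^3 = 415151 + 35340√138

47 4
4417 376
415151 35340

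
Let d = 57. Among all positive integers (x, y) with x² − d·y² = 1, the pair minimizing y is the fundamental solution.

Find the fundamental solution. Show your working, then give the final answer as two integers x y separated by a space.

√57 = [7; 1,1,4,1,1,14, …], period ℓ=6 (even) → k=5
step 0: (7, 1)  from 7·(1,0) + (0,1)
step 1: (8, 1)  from 1·(7,1) + (1,0)
step 2: (15, 2)  from 1·(8,1) + (7,1)
…
step 4: (83, 11)  from 1·(68,9) + (15,2)
step 5: (151, 20)  from 1·(83,11) + (68,9)
fundamental: x₁=151, y₁=20  (since 22801 − 57·400 = 1)

151 20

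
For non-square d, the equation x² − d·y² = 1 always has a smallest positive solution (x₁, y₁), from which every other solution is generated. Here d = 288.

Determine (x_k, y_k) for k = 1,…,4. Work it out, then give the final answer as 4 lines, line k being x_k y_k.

√288 = [16; 1,32, …], period ℓ=2 (even) → k=1
step 0: (16, 1)  from 16·(1,0) + (0,1)
step 1: (17, 1)  from 1·(16,1) + (1,0)
fundamental: x₁=17, y₁=1  (since 289 − 288·1 = 1)
k=2:  x_2 = 17·17+288·1·1 = 577,  y_2 = 17·1+1·17 = 34
k=3:  x_3 = 17·577+288·1·34 = 19601,  y_3 = 17·34+1·577 = 1155
k=4:  x_4 = 17·19601+288·1·1155 = 665857,  y_4 = 17·1155+1·19601 = 39236

17 1
577 34
19601 1155
665857 39236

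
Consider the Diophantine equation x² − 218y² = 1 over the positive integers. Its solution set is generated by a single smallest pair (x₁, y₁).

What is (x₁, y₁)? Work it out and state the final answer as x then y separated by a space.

√218 → a₀=14, period (1,3,3,1,28); ℓ=5 odd so k=9
k=0  a_k=14  p_k/q_k = 14/1
…
k=3  a_k=3  p_k/q_k = 192/13
…
k=5  a_k=28  p_k/q_k = 7220/489
…
k=7  a_k=3  p_k/q_k = 29633/2007
k=8  a_k=3  p_k/q_k = 96370/6527
k=9  a_k=1  p_k/q_k = 126003/8534
(x₁, y₁) = (126003, 8534);  126003² − 218·8534² = 1 ✓

126003 8534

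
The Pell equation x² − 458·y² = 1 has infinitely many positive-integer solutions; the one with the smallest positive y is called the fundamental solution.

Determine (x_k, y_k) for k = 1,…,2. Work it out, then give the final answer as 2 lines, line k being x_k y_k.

√458 → a₀=21, period (2,2,42); ℓ=3 odd so k=5
k=0  a_k=21  p_k/q_k = 21/1
k=1  a_k=2  p_k/q_k = 43/2
…
k=4  a_k=2  p_k/q_k = 9181/429
k=5  a_k=2  p_k/q_k = 22899/1070
(x₁, y₁) = (22899, 1070);  22899² − 458·1070² = 1 ✓
(22899+1070√458)^2 = 1048728401 + 49003860√458

22899 1070
1048728401 49003860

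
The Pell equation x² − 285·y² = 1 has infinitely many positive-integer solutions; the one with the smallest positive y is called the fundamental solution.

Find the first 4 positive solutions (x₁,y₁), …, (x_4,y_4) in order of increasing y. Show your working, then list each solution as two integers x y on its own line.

2431 144
11819521 700128
57466508671 3404022192
279402153338881 16550355197376

√285 = [16; 1,7,2,7,1,32, …], period ℓ=6 (even) → k=5
k=0  a_k=16  p_k/q_k = 16/1
k=1  a_k=1  p_k/q_k = 17/1
…
k=3  a_k=2  p_k/q_k = 287/17
k=4  a_k=7  p_k/q_k = 2144/127
k=5  a_k=1  p_k/q_k = 2431/144
(x₁, y₁) = (2431, 144);  2431² − 285·144² = 1 ✓
(2431+144√285)^2 = 11819521 + 700128√285
(2431+144√285)^3 = 57466508671 + 3404022192√285
(2431+144√285)^4 = 279402153338881 + 16550355197376√285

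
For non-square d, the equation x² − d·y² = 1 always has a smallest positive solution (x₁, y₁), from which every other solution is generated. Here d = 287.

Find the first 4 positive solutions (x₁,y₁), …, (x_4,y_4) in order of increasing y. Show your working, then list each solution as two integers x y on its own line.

288 17
165887 9792
95550624 5640175
55036993537 3248731008

√287 → a₀=16, period (1,15,1,32); ℓ=4 even so k=3
step 0: (16, 1)  from 16·(1,0) + (0,1)
step 1: (17, 1)  from 1·(16,1) + (1,0)
step 2: (271, 16)  from 15·(17,1) + (16,1)
step 3: (288, 17)  from 1·(271,16) + (17,1)
fundamental: x₁=288, y₁=17  (since 82944 − 287·289 = 1)
(288+17√287)^2 = 165887 + 9792√287
(288+17√287)^3 = 95550624 + 5640175√287
(288+17√287)^4 = 55036993537 + 3248731008√287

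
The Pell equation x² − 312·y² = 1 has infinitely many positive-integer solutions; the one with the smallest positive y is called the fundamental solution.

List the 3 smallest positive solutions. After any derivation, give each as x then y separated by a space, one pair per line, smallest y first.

√312 = [17; 1,1,1,34, …], period ℓ=4 (even) → k=3
i=0: a=17 ⇒ p=17, q=1
i=1: a=1 ⇒ p=18, q=1
i=2: a=1 ⇒ p=35, q=2
i=3: a=1 ⇒ p=53, q=3
fundamental: x₁=53, y₁=3  (since 2809 − 312·9 = 1)
(x_2, y_2) = (53·53 + 312·3·3, 53·3 + 3·53) = (5617, 318)
(x_3, y_3) = (53·5617 + 312·3·318, 53·318 + 3·5617) = (595349, 33705)

53 3
5617 318
595349 33705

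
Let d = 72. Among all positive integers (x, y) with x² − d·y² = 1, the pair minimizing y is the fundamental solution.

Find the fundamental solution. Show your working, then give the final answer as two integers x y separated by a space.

√72 → a₀=8, period (2,16); ℓ=2 even so k=1
a_0=8:  p_0=8·1+0=8,  q_0=8·0+1=1
a_1=2:  p_1=2·8+1=17,  q_1=2·1+0=2
fundamental: x₁=17, y₁=2  (since 289 − 72·4 = 1)

17 2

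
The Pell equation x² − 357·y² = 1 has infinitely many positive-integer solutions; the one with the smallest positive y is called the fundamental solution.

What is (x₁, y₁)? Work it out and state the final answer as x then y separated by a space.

3401 180

√357 = [18; 1,8,2,8,1,36, …], period ℓ=6 (even) → k=5
a_0=18:  p_0=18·1+0=18,  q_0=18·0+1=1
…
a_4=8:  p_4=8·359+170=3042,  q_4=8·19+9=161
a_5=1:  p_5=1·3042+359=3401,  q_5=1·161+19=180
(x₁, y₁) = (3401, 180);  3401² − 357·180² = 1 ✓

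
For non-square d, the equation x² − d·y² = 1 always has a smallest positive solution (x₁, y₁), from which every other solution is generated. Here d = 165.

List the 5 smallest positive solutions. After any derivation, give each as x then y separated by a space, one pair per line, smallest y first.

1079 84
2328481 181272
5024860919 391184892
10843647534721 844176815664
23400586355066999 1821733177018020

√165 → a₀=12, period (1,5,2,5,1,24); ℓ=6 even so k=5
a_0=12:  p_0=12·1+0=12,  q_0=12·0+1=1
a_1=1:  p_1=1·12+1=13,  q_1=1·1+0=1
a_2=5:  p_2=5·13+12=77,  q_2=5·1+1=6
a_3=2:  p_3=2·77+13=167,  q_3=2·6+1=13
a_4=5:  p_4=5·167+77=912,  q_4=5·13+6=71
a_5=1:  p_5=1·912+167=1079,  q_5=1·71+13=84
fundamental: x₁=1079, y₁=84  (since 1164241 − 165·7056 = 1)
n=2: (1079,84)∘(1079,84) = (1079·1079+165·84·84, 1079·84+84·1079) = (2328481,181272)
n=3: (2328481,181272)∘(1079,84) = (1079·2328481+165·84·181272, 1079·181272+84·2328481) = (5024860919,391184892)
n=4: (5024860919,391184892)∘(1079,84) = (1079·5024860919+165·84·391184892, 1079·391184892+84·5024860919) = (10843647534721,844176815664)
n=5: (10843647534721,844176815664)∘(1079,84) = (1079·10843647534721+165·84·844176815664, 1079·844176815664+84·10843647534721) = (23400586355066999,1821733177018020)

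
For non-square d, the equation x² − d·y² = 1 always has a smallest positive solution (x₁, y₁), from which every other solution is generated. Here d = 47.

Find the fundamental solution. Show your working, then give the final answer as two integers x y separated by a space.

48 7

√47 → a₀=6, period (1,5,1,12); ℓ=4 even so k=3
step 0: (6, 1)  from 6·(1,0) + (0,1)
…
step 2: (41, 6)  from 5·(7,1) + (6,1)
step 3: (48, 7)  from 1·(41,6) + (7,1)
→ (48, 7).  Check: 48²=2304, 47·7²=2303, difference 1.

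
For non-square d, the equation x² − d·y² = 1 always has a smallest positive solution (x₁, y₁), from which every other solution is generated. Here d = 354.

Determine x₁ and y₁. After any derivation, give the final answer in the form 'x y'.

258065 13716

d=354: √d = [18; 1,4,2,2,18,2,2,4,1,36] (ℓ=10, even), read p_9/q_9
step 0: (18, 1)  from 18·(1,0) + (0,1)
step 1: (19, 1)  from 1·(18,1) + (1,0)
…
step 3: (207, 11)  from 2·(94,5) + (19,1)
step 4: (508, 27)  from 2·(207,11) + (94,5)
step 5: (9351, 497)  from 18·(508,27) + (207,11)
…
step 8: (210294, 11177)  from 4·(47771,2539) + (19210,1021)
step 9: (258065, 13716)  from 1·(210294,11177) + (47771,2539)
(x₁, y₁) = (258065, 13716);  258065² − 354·13716² = 1 ✓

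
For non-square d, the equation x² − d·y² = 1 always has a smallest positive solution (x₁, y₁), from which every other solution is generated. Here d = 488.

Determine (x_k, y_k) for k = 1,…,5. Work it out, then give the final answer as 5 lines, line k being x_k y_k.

243 11
118097 5346
57394899 2598145
27893802817 1262693124
13556330774163 613666260119

d=488: √d = [22; 11,44] (ℓ=2, even), read p_1/q_1
step 0: (22, 1)  from 22·(1,0) + (0,1)
step 1: (243, 11)  from 11·(22,1) + (1,0)
→ (243, 11).  Check: 243²=59049, 488·11²=59048, difference 1.
(x_2, y_2) = (243·243 + 488·11·11, 243·11 + 11·243) = (118097, 5346)
(x_3, y_3) = (243·118097 + 488·11·5346, 243·5346 + 11·118097) = (57394899, 2598145)
(x_4, y_4) = (243·57394899 + 488·11·2598145, 243·2598145 + 11·57394899) = (27893802817, 1262693124)
(x_5, y_5) = (243·27893802817 + 488·11·1262693124, 243·1262693124 + 11·27893802817) = (13556330774163, 613666260119)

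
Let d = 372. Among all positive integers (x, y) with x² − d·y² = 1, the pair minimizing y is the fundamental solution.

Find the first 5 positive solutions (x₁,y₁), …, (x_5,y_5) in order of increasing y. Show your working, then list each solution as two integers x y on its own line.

[19; 3,2,12,2,3,38] for √372; ℓ=6 ⇒ convergent index 5
k=0  a_k=19  p_k/q_k = 19/1
…
k=2  a_k=2  p_k/q_k = 135/7
k=3  a_k=12  p_k/q_k = 1678/87
k=4  a_k=2  p_k/q_k = 3491/181
k=5  a_k=3  p_k/q_k = 12151/630
→ (12151, 630).  Check: 12151²=147646801, 372·630²=147646800, difference 1.
k=2:  x_2 = 12151·12151+372·630·630 = 295293601,  y_2 = 12151·630+630·12151 = 15310260
k=3:  x_3 = 12151·295293601+372·630·15310260 = 7176225079351,  y_3 = 12151·15310260+630·295293601 = 372069937890
k=4:  x_4 = 12151·7176225079351+372·630·372069937890 = 174396621583094401,  y_4 = 12151·372069937890+630·7176225079351 = 9042043615292520
k=5:  x_5 = 12151·174396621583094401+372·630·9042043615292520 = 4238186690536135053751,  y_5 = 12151·9042043615292520+630·174396621583094401 = 219739743566768883150

12151 630
295293601 15310260
7176225079351 372069937890
174396621583094401 9042043615292520
4238186690536135053751 219739743566768883150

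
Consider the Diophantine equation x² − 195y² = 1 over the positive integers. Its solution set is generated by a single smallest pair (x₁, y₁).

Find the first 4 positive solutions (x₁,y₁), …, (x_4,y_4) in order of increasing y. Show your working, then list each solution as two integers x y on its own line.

d=195: √d = [13; 1,26] (ℓ=2, even), read p_1/q_1
a_0=13:  p_0=13·1+0=13,  q_0=13·0+1=1
a_1=1:  p_1=1·13+1=14,  q_1=1·1+0=1
fundamental: x₁=14, y₁=1  (since 196 − 195·1 = 1)
n=2: (14,1)∘(14,1) = (14·14+195·1·1, 14·1+1·14) = (391,28)
n=3: (391,28)∘(14,1) = (14·391+195·1·28, 14·28+1·391) = (10934,783)
n=4: (10934,783)∘(14,1) = (14·10934+195·1·783, 14·783+1·10934) = (305761,21896)

14 1
391 28
10934 783
305761 21896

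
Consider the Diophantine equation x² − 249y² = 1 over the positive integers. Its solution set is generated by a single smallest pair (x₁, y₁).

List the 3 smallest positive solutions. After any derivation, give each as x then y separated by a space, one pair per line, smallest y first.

√249 = [15; 1,3,1,1,5,…,3,1,30, …], period ℓ=16 (even) → k=15
i=0: a=15 ⇒ p=15, q=1
i=1: a=1 ⇒ p=16, q=1
i=2: a=3 ⇒ p=63, q=4
i=3: a=1 ⇒ p=79, q=5
i=4: a=1 ⇒ p=142, q=9
…
i=6: a=1 ⇒ p=931, q=59
i=7: a=3 ⇒ p=3582, q=227
i=8: a=10 ⇒ p=36751, q=2329
i=9: a=3 ⇒ p=113835, q=7214
…
i=11: a=5 ⇒ p=866765, q=54929
i=12: a=1 ⇒ p=1017351, q=64472
i=13: a=1 ⇒ p=1884116, q=119401
i=14: a=3 ⇒ p=6669699, q=422675
i=15: a=1 ⇒ p=8553815, q=542076
→ (8553815, 542076).  Check: 8553815²=73167751054225, 249·542076²=73167751054224, difference 1.
(x_2, y_2) = (8553815·8553815 + 249·542076·542076, 8553815·542076 + 542076·8553815) = (146335502108449, 9273635639880)
(x_3, y_3) = (8553815·146335502108449 + 249·542076·9273635639880, 8553815·9273635639880 + 542076·146335502108449) = (2503453625935556812055, 158649927281879742324)

8553815 542076
146335502108449 9273635639880
2503453625935556812055 158649927281879742324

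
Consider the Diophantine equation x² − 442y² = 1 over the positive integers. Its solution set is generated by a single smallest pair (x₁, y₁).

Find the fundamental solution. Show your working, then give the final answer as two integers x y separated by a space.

√442 = [21; 42, …], period ℓ=1 (odd) → k=1
a_0=21:  p_0=21·1+0=21,  q_0=21·0+1=1
a_1=42:  p_1=42·21+1=883,  q_1=42·1+0=42
(x₁, y₁) = (883, 42);  883² − 442·42² = 1 ✓

883 42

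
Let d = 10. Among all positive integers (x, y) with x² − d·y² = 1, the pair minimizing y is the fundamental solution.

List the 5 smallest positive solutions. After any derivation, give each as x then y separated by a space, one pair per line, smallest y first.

19 6
721 228
27379 8658
1039681 328776
39480499 12484830

[3; 6] for √10; ℓ=1 ⇒ convergent index 1
step 0: (3, 1)  from 3·(1,0) + (0,1)
step 1: (19, 6)  from 6·(3,1) + (1,0)
fundamental: x₁=19, y₁=6  (since 361 − 10·36 = 1)
(19+6√10)^2 = 721 + 228√10
(19+6√10)^3 = 27379 + 8658√10
(19+6√10)^4 = 1039681 + 328776√10
(19+6√10)^5 = 39480499 + 12484830√10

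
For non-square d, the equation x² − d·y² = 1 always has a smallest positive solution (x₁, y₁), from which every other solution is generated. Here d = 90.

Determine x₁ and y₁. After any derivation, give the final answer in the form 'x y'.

19 2

√90 → a₀=9, period (2,18); ℓ=2 even so k=1
a_0=9:  p_0=9·1+0=9,  q_0=9·0+1=1
a_1=2:  p_1=2·9+1=19,  q_1=2·1+0=2
fundamental: x₁=19, y₁=2  (since 361 − 90·4 = 1)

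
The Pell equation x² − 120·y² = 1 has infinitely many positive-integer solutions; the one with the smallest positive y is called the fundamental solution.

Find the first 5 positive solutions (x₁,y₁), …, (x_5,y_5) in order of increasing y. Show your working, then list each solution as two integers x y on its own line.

√120 = [10; 1,20, …], period ℓ=2 (even) → k=1
a_0=10:  p_0=10·1+0=10,  q_0=10·0+1=1
a_1=1:  p_1=1·10+1=11,  q_1=1·1+0=1
(x₁, y₁) = (11, 1);  11² − 120·1² = 1 ✓
(11+1√120)^2 = 241 + 22√120
(11+1√120)^3 = 5291 + 483√120
(11+1√120)^4 = 116161 + 10604√120
(11+1√120)^5 = 2550251 + 232805√120

11 1
241 22
5291 483
116161 10604
2550251 232805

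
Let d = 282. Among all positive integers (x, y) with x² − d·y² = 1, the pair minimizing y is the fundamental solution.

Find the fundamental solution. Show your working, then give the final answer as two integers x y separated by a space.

[16; 1,3,1,4,1,3,1,32] for √282; ℓ=8 ⇒ convergent index 7
k=0  a_k=16  p_k/q_k = 16/1
k=1  a_k=1  p_k/q_k = 17/1
…
k=3  a_k=1  p_k/q_k = 84/5
k=4  a_k=4  p_k/q_k = 403/24
k=5  a_k=1  p_k/q_k = 487/29
k=6  a_k=3  p_k/q_k = 1864/111
k=7  a_k=1  p_k/q_k = 2351/140
→ (2351, 140).  Check: 2351²=5527201, 282·140²=5527200, difference 1.

2351 140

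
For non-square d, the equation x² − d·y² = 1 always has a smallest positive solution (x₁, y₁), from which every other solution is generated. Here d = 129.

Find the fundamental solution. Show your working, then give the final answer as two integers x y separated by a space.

16855 1484

[11; 2,1,3,1,6,1,3,1,2,22] for √129; ℓ=10 ⇒ convergent index 9
step 0: (11, 1)  from 11·(1,0) + (0,1)
step 1: (23, 2)  from 2·(11,1) + (1,0)
step 2: (34, 3)  from 1·(23,2) + (11,1)
step 3: (125, 11)  from 3·(34,3) + (23,2)
step 4: (159, 14)  from 1·(125,11) + (34,3)
…
step 7: (4793, 422)  from 3·(1238,109) + (1079,95)
step 8: (6031, 531)  from 1·(4793,422) + (1238,109)
step 9: (16855, 1484)  from 2·(6031,531) + (4793,422)
→ (16855, 1484).  Check: 16855²=284091025, 129·1484²=284091024, difference 1.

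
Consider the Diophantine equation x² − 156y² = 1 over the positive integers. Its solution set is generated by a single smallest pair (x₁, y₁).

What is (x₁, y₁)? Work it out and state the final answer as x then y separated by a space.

[12; 2,24] for √156; ℓ=2 ⇒ convergent index 1
step 0: (12, 1)  from 12·(1,0) + (0,1)
step 1: (25, 2)  from 2·(12,1) + (1,0)
(x₁, y₁) = (25, 2);  25² − 156·2² = 1 ✓

25 2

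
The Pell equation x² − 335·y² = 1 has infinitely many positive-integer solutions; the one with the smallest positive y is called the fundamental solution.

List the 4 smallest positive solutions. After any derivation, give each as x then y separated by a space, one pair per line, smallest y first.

√335 → a₀=18, period (3,3,3,36); ℓ=4 even so k=3
i=0: a=18 ⇒ p=18, q=1
i=1: a=3 ⇒ p=55, q=3
i=2: a=3 ⇒ p=183, q=10
i=3: a=3 ⇒ p=604, q=33
(x₁, y₁) = (604, 33);  604² − 335·33² = 1 ✓
n=2: (604,33)∘(604,33) = (604·604+335·33·33, 604·33+33·604) = (729631,39864)
n=3: (729631,39864)∘(604,33) = (604·729631+335·33·39864, 604·39864+33·729631) = (881393644,48155679)
n=4: (881393644,48155679)∘(604,33) = (604·881393644+335·33·48155679, 604·48155679+33·881393644) = (1064722792321,58172020368)

604 33
729631 39864
881393644 48155679
1064722792321 58172020368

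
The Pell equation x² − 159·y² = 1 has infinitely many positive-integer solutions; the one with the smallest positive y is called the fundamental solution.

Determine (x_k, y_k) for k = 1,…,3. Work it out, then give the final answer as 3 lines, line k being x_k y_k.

1324 105
3505951 278040
9283756924 736249815

[12; 1,1,1,1,3,1,1,1,1,24] for √159; ℓ=10 ⇒ convergent index 9
k=0  a_k=12  p_k/q_k = 12/1
k=1  a_k=1  p_k/q_k = 13/1
k=2  a_k=1  p_k/q_k = 25/2
k=3  a_k=1  p_k/q_k = 38/3
k=4  a_k=1  p_k/q_k = 63/5
…
k=6  a_k=1  p_k/q_k = 290/23
k=7  a_k=1  p_k/q_k = 517/41
k=8  a_k=1  p_k/q_k = 807/64
k=9  a_k=1  p_k/q_k = 1324/105
fundamental: x₁=1324, y₁=105  (since 1752976 − 159·11025 = 1)
(x_2, y_2) = (1324·1324 + 159·105·105, 1324·105 + 105·1324) = (3505951, 278040)
(x_3, y_3) = (1324·3505951 + 159·105·278040, 1324·278040 + 105·3505951) = (9283756924, 736249815)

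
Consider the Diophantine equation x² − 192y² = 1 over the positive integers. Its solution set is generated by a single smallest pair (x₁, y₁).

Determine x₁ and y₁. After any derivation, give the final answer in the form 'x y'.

97 7

[13; 1,5,1,26] for √192; ℓ=4 ⇒ convergent index 3
step 0: (13, 1)  from 13·(1,0) + (0,1)
…
step 2: (83, 6)  from 5·(14,1) + (13,1)
step 3: (97, 7)  from 1·(83,6) + (14,1)
fundamental: x₁=97, y₁=7  (since 9409 − 192·49 = 1)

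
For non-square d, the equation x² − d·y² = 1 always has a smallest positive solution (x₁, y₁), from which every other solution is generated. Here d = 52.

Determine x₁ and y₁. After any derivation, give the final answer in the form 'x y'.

√52 = [7; 4,1,2,1,4,14, …], period ℓ=6 (even) → k=5
step 0: (7, 1)  from 7·(1,0) + (0,1)
step 1: (29, 4)  from 4·(7,1) + (1,0)
…
step 4: (137, 19)  from 1·(101,14) + (36,5)
step 5: (649, 90)  from 4·(137,19) + (101,14)
fundamental: x₁=649, y₁=90  (since 421201 − 52·8100 = 1)

649 90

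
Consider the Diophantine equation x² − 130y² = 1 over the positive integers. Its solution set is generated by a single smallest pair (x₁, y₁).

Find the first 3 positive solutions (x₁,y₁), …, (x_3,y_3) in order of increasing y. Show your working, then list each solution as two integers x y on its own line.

6499 570
84474001 7408860
1097993058499 96300361710

√130 = [11; 2,2,22, …], period ℓ=3 (odd) → k=5
k=0  a_k=11  p_k/q_k = 11/1
k=1  a_k=2  p_k/q_k = 23/2
…
k=3  a_k=22  p_k/q_k = 1277/112
k=4  a_k=2  p_k/q_k = 2611/229
k=5  a_k=2  p_k/q_k = 6499/570
fundamental: x₁=6499, y₁=570  (since 42237001 − 130·324900 = 1)
k=2:  x_2 = 6499·6499+130·570·570 = 84474001,  y_2 = 6499·570+570·6499 = 7408860
k=3:  x_3 = 6499·84474001+130·570·7408860 = 1097993058499,  y_3 = 6499·7408860+570·84474001 = 96300361710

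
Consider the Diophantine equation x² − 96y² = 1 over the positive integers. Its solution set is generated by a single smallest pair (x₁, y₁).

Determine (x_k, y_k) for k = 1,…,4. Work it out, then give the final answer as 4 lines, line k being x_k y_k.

49 5
4801 490
470449 48015
46099201 4704980

√96 = [9; 1,3,1,18, …], period ℓ=4 (even) → k=3
a_0=9:  p_0=9·1+0=9,  q_0=9·0+1=1
a_1=1:  p_1=1·9+1=10,  q_1=1·1+0=1
a_2=3:  p_2=3·10+9=39,  q_2=3·1+1=4
a_3=1:  p_3=1·39+10=49,  q_3=1·4+1=5
→ (49, 5).  Check: 49²=2401, 96·5²=2400, difference 1.
(49+5√96)^2 = 4801 + 490√96
(49+5√96)^3 = 470449 + 48015√96
(49+5√96)^4 = 46099201 + 4704980√96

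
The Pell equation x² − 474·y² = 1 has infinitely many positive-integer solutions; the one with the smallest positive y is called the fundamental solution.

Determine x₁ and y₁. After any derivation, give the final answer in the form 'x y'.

d=474: √d = [21; 1,3,2,1,1,…,3,1,42] (ℓ=14, even), read p_13/q_13
k=0  a_k=21  p_k/q_k = 21/1
…
k=3  a_k=2  p_k/q_k = 196/9
…
k=6  a_k=1  p_k/q_k = 762/35
k=7  a_k=6  p_k/q_k = 5051/232
…
k=10  a_k=1  p_k/q_k = 16677/766
k=11  a_k=2  p_k/q_k = 44218/2031
k=12  a_k=3  p_k/q_k = 149331/6859
k=13  a_k=1  p_k/q_k = 193549/8890
(x₁, y₁) = (193549, 8890);  193549² − 474·8890² = 1 ✓

193549 8890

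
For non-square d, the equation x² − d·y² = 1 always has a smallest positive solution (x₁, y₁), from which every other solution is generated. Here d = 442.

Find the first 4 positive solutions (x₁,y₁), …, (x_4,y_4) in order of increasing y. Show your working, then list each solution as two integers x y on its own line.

883 42
1559377 74172
2753858899 130987710
4863313256257 231324221688

√442 = [21; 42, …], period ℓ=1 (odd) → k=1
a_0=21:  p_0=21·1+0=21,  q_0=21·0+1=1
a_1=42:  p_1=42·21+1=883,  q_1=42·1+0=42
fundamental: x₁=883, y₁=42  (since 779689 − 442·1764 = 1)
(883+42√442)^2 = 1559377 + 74172√442
(883+42√442)^3 = 2753858899 + 130987710√442
(883+42√442)^4 = 4863313256257 + 231324221688√442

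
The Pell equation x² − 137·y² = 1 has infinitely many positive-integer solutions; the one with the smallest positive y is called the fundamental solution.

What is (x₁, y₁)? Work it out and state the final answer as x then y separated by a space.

6083073 519712

√137 = [11; 1,2,2,1,1,2,2,1,22, …], period ℓ=9 (odd) → k=17
k=0  a_k=11  p_k/q_k = 11/1
…
k=3  a_k=2  p_k/q_k = 82/7
…
k=5  a_k=1  p_k/q_k = 199/17
…
k=9  a_k=22  p_k/q_k = 39597/3383
k=10  a_k=1  p_k/q_k = 41341/3532
k=11  a_k=2  p_k/q_k = 122279/10447
k=12  a_k=2  p_k/q_k = 285899/24426
k=13  a_k=1  p_k/q_k = 408178/34873
…
k=16  a_k=2  p_k/q_k = 4286741/366241
k=17  a_k=1  p_k/q_k = 6083073/519712
→ (6083073, 519712).  Check: 6083073²=37003777123329, 137·519712²=37003777123328, difference 1.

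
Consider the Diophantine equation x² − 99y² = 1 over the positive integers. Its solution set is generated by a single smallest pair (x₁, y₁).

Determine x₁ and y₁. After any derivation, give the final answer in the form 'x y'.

d=99: √d = [9; 1,18] (ℓ=2, even), read p_1/q_1
a_0=9:  p_0=9·1+0=9,  q_0=9·0+1=1
a_1=1:  p_1=1·9+1=10,  q_1=1·1+0=1
(x₁, y₁) = (10, 1);  10² − 99·1² = 1 ✓

10 1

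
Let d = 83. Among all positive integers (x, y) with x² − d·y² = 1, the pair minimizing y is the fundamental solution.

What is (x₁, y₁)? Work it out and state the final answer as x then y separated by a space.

82 9

[9; 9,18] for √83; ℓ=2 ⇒ convergent index 1
step 0: (9, 1)  from 9·(1,0) + (0,1)
step 1: (82, 9)  from 9·(9,1) + (1,0)
(x₁, y₁) = (82, 9);  82² − 83·9² = 1 ✓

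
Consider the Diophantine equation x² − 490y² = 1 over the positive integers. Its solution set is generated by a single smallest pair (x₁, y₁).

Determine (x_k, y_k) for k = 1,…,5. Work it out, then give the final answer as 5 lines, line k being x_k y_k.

√490 = [22; 7,2,1,4,4,4,1,2,7,44, …], period ℓ=10 (even) → k=9
a_0=22:  p_0=22·1+0=22,  q_0=22·0+1=1
…
a_2=2:  p_2=2·155+22=332,  q_2=2·7+1=15
…
a_4=4:  p_4=4·487+332=2280,  q_4=4·22+15=103
…
a_8=2:  p_8=2·50315+40708=141338,  q_8=2·2273+1839=6385
a_9=7:  p_9=7·141338+50315=1039681,  q_9=7·6385+2273=46968
fundamental: x₁=1039681, y₁=46968  (since 1080936581761 − 490·2205993024 = 1)
(x_2, y_2) = (1039681·1039681 + 490·46968·46968, 1039681·46968 + 46968·1039681) = (2161873163521, 97663474416)
(x_3, y_3) = (1039681·2161873163521 + 490·46968·97663474416, 1039681·97663474416 + 46968·2161873163521) = (4495316905044313921, 203077717488555624)
(x_4, y_4) = (1039681·4495316905044313921 + 490·46968·203077717488555624, 1039681·203077717488555624 + 46968·4495316905044313921) = (9347391150304592810234881, 422272088792340335957472)
(x_5, y_5) = (1039681·9347391150304592810234881 + 490·46968·422272088792340335957472, 1039681·422272088792340335957472 + 46968·9347391150304592810234881) = (19436609957075163398170578312001, 878056535095215307939712337240)

1039681 46968
2161873163521 97663474416
4495316905044313921 203077717488555624
9347391150304592810234881 422272088792340335957472
19436609957075163398170578312001 878056535095215307939712337240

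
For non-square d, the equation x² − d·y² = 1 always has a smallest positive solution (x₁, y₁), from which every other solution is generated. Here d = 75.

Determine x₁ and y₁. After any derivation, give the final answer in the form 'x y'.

d=75: √d = [8; 1,1,1,16] (ℓ=4, even), read p_3/q_3
a_0=8:  p_0=8·1+0=8,  q_0=8·0+1=1
a_1=1:  p_1=1·8+1=9,  q_1=1·1+0=1
a_2=1:  p_2=1·9+8=17,  q_2=1·1+1=2
a_3=1:  p_3=1·17+9=26,  q_3=1·2+1=3
(x₁, y₁) = (26, 3);  26² − 75·3² = 1 ✓

26 3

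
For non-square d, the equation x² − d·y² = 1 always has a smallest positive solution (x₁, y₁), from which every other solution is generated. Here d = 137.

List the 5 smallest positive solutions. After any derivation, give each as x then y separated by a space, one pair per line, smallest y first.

[11; 1,2,2,1,1,2,2,1,22] for √137; ℓ=9 ⇒ convergent index 17
a_0=11:  p_0=11·1+0=11,  q_0=11·0+1=1
a_1=1:  p_1=1·11+1=12,  q_1=1·1+0=1
…
a_4=1:  p_4=1·82+35=117,  q_4=1·7+3=10
…
a_6=2:  p_6=2·199+117=515,  q_6=2·17+10=44
a_7=2:  p_7=2·515+199=1229,  q_7=2·44+17=105
a_8=1:  p_8=1·1229+515=1744,  q_8=1·105+44=149
…
a_11=2:  p_11=2·41341+39597=122279,  q_11=2·3532+3383=10447
a_12=2:  p_12=2·122279+41341=285899,  q_12=2·10447+3532=24426
a_13=1:  p_13=1·285899+122279=408178,  q_13=1·24426+10447=34873
a_14=1:  p_14=1·408178+285899=694077,  q_14=1·34873+24426=59299
…
a_16=2:  p_16=2·1796332+694077=4286741,  q_16=2·153471+59299=366241
a_17=1:  p_17=1·4286741+1796332=6083073,  q_17=1·366241+153471=519712
fundamental: x₁=6083073, y₁=519712  (since 37003777123329 − 137·270100562944 = 1)
(6083073+519712√137)^2 = 74007554246657 + 6322892069952√137
(6083073+519712√137)^3 = 900386710067742990849 + 76925228065277725280√137
(6083073+519712√137)^4 = 10954236171143757109591351297 + 935883555725460013412300928√137
(6083073+519712√137)^5 = 133270836576615035597116312473600513 + 11386095977955005515107946008258208√137

6083073 519712
74007554246657 6322892069952
900386710067742990849 76925228065277725280
10954236171143757109591351297 935883555725460013412300928
133270836576615035597116312473600513 11386095977955005515107946008258208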